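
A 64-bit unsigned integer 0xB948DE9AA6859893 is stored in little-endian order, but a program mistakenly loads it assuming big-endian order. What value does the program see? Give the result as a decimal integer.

Stored little-endian, the bytes at ascending addresses are 93 98 85 A6 9A DE 48 B9.
Read back as big-endian, the last byte is least significant, giving 0x939885A69ADE48B9.
0x939885A69ADE48B9 = 10635397470644750521.

10635397470644750521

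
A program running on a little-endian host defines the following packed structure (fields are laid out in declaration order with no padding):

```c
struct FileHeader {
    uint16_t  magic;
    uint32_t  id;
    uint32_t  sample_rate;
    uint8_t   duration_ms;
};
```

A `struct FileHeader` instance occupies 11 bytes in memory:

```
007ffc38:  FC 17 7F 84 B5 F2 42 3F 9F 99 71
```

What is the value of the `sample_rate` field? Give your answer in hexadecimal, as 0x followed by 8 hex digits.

0x999F3F42

`sample_rate` follows `magic` (2 B), `id` (4 B), so it starts at offset 2 + 4 = 6 and occupies 4 bytes.
Bytes at offsets 6..9: 42 3F 9F 99.
Little-endian stores the least-significant byte at the lowest address.
Reassemble most-significant byte first: 99 9F 3F 42 → 0x999F3F42.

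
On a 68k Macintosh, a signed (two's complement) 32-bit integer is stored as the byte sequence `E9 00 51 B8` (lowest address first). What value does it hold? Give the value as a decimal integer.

-385855048

In big-endian order the high byte comes first in memory.
The bytes are already most-significant first: 0xE90051B8.
Top bit is set, so as a signed 32-bit value this is 0xE90051B8 − 2^32 = -385855048.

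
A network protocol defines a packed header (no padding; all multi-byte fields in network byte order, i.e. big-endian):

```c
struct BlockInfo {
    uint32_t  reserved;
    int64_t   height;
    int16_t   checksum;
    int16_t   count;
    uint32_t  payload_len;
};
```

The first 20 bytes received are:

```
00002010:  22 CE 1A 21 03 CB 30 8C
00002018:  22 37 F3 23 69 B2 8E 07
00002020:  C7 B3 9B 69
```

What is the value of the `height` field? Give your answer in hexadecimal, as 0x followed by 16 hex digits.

0x03CB308C2237F323

`height` follows `reserved` (4 bytes), so it starts at byte offset 4 and occupies 8 bytes.
Bytes at offsets 4..11: 03 CB 30 8C 22 37 F3 23.
Big-endian: lowest address holds the most-significant byte.
The bytes are already most-significant first: 0x03CB308C2237F323.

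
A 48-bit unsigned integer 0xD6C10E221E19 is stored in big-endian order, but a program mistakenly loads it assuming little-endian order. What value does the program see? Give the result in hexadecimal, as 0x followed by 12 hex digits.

0x191E220EC1D6

Stored big-endian, the bytes at ascending addresses are D6 C1 0E 22 1E 19.
Read back as little-endian, the first byte is least significant, giving 0x191E220EC1D6.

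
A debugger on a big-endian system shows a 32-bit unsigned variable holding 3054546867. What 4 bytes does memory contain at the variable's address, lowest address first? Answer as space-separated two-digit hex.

3054546867 in hexadecimal, padded to 32 bits, is 0xB610AFB3.
Split into bytes (most-significant first): B6 10 AF B3.
Big-endian stores the most-significant byte at the lowest address.
So the memory order matches the most-significant-first order: B6 10 AF B3.

B6 10 AF B3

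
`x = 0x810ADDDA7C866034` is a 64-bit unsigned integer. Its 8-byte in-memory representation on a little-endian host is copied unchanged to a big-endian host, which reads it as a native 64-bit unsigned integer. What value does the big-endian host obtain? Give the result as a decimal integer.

3774164358542461569

Stored little-endian, the bytes at ascending addresses are 34 60 86 7C DA DD 0A 81.
Read back as big-endian, the last byte is least significant, giving 0x3460867CDADD0A81.
0x3460867CDADD0A81 = 3774164358542461569.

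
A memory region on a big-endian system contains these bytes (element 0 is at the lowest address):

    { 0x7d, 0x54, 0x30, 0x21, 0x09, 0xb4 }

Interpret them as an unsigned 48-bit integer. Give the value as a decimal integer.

Big-endian stores the most-significant byte at the lowest address.
The bytes are already most-significant first: 0x7D54302109B4.
0x7D54302109B4 = 137800538196404.

137800538196404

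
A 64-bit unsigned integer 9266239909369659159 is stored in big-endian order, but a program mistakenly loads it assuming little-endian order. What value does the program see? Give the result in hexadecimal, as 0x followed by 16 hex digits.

9266239909369659159 in 64-bit hexadecimal is 0x80984C1A5986BF17.
Stored big-endian, the bytes at ascending addresses are 80 98 4C 1A 59 86 BF 17.
Read back as little-endian, the first byte is least significant, giving 0x17BF86591A4C9880.

0x17BF86591A4C9880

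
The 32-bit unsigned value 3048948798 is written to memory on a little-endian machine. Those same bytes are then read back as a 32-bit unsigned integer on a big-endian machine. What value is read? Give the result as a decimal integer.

3048948798 in 32-bit hexadecimal is 0xB5BB443E.
Stored little-endian, the bytes at ascending addresses are 3E 44 BB B5.
Read back as big-endian, the last byte is least significant, giving 0x3E44BBB5.
0x3E44BBB5 = 1044691893.

1044691893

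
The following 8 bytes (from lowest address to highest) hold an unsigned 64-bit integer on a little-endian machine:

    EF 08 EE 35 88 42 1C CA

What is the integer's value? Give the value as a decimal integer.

14563588447797119215

Little-endian stores the least-significant byte at the lowest address.
Reassemble most-significant byte first: CA 1C 42 88 35 EE 08 EF → 0xCA1C428835EE08EF.
0xCA1C428835EE08EF = 14563588447797119215.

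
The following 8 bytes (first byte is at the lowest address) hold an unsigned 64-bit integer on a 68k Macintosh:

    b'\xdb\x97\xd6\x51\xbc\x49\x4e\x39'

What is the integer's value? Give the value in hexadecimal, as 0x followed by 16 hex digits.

Big-endian: lowest address holds the most-significant byte.
The bytes are already most-significant first: 0xDB97D651BC494E39.

0xDB97D651BC494E39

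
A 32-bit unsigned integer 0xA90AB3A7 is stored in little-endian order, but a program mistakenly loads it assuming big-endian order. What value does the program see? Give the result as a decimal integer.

Stored little-endian, the bytes at ascending addresses are A7 B3 0A A9.
Read back as big-endian, the last byte is least significant, giving 0xA7B30AA9.
0xA7B30AA9 = 2813528745.

2813528745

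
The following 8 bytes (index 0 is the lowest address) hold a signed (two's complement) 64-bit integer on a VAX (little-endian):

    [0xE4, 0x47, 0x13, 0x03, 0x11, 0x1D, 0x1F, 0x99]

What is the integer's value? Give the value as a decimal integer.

In little-endian order the low byte comes first in memory.
Reassemble most-significant byte first: 99 1F 1D 11 03 13 47 E4 → 0x991F1D11031347E4.
Top bit is set, so as a signed 64-bit value this is 0x991F1D11031347E4 − 2^64 = -7413174502725302300.

-7413174502725302300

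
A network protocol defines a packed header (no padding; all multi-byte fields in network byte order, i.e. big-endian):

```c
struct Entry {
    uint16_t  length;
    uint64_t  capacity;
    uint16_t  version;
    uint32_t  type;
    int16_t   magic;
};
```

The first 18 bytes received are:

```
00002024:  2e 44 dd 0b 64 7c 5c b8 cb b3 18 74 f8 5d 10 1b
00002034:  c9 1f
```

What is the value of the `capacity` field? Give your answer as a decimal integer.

15927934992420228019

`capacity` follows `length` (2 bytes), so it starts at byte offset 2 and occupies 8 bytes.
Bytes at offsets 2..9: DD 0B 64 7C 5C B8 CB B3.
Big-endian stores the most-significant byte at the lowest address.
The bytes are already most-significant first: 0xDD0B647C5CB8CBB3.
0xDD0B647C5CB8CBB3 = 15927934992420228019.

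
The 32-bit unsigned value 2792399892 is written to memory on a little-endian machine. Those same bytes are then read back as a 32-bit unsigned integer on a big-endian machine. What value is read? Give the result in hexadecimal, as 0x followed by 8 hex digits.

2792399892 in 32-bit hexadecimal is 0xA670A414.
Stored little-endian, the bytes at ascending addresses are 14 A4 70 A6.
Read back as big-endian, the last byte is least significant, giving 0x14A470A6.

0x14A470A6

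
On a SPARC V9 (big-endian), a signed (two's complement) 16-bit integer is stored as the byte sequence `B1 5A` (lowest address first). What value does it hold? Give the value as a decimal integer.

-20134

Big-endian: lowest address holds the most-significant byte.
The bytes are already most-significant first: 0xB15A.
Top bit is set, so as a signed 16-bit value this is 0xB15A − 2^16 = -20134.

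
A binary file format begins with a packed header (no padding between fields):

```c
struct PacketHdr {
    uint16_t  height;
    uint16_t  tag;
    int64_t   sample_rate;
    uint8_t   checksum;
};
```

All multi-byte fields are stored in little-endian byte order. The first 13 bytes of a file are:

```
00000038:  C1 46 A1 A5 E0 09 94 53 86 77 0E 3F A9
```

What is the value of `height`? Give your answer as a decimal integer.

`height` is the first field, at byte offset 0, occupying 2 bytes.
Bytes at offsets 0..1: C1 46.
Little-endian: lowest address holds the least-significant byte.
Reassemble most-significant byte first: 46 C1 → 0x46C1.
0x46C1 = 18113.

18113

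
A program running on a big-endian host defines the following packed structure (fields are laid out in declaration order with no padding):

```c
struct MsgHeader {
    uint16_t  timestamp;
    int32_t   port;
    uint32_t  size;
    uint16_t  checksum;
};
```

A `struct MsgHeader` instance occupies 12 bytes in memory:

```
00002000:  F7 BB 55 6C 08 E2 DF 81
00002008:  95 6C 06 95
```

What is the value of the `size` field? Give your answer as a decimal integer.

`size` follows `timestamp` (2 B), `port` (4 B), so it starts at offset 2 + 4 = 6 and occupies 4 bytes.
Bytes at offsets 6..9: DF 81 95 6C.
In big-endian order the high byte comes first in memory.
The bytes are already most-significant first: 0xDF81956C.
0xDF81956C = 3749811564.

3749811564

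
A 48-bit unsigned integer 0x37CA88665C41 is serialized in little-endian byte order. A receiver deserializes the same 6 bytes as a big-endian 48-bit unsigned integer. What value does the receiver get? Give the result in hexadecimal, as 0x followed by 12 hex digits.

0x415C6688CA37

Stored little-endian, the bytes at ascending addresses are 41 5C 66 88 CA 37.
Read back as big-endian, the last byte is least significant, giving 0x415C6688CA37.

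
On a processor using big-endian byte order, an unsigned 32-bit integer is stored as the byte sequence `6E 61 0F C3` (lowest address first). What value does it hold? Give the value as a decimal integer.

In big-endian order the high byte comes first in memory.
The bytes are already most-significant first: 0x6E610FC3.
0x6E610FC3 = 1851854787.

1851854787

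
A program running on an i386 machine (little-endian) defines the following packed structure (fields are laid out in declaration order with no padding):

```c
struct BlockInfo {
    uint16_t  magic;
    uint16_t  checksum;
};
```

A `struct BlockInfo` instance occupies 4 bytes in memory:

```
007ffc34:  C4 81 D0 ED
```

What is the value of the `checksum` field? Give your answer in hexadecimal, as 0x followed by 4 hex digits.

0xEDD0

`checksum` follows `magic` (2 bytes), so it starts at byte offset 2 and occupies 2 bytes.
Bytes at offsets 2..3: D0 ED.
Little-endian stores the least-significant byte at the lowest address.
Reassemble most-significant byte first: ED D0 → 0xEDD0.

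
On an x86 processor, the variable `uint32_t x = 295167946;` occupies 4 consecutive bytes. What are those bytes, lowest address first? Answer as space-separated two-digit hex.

CA E7 97 11

295167946 in hexadecimal, padded to 32 bits, is 0x1197E7CA.
Split into bytes (most-significant first): 11 97 E7 CA.
In little-endian order the low byte comes first in memory.
So at ascending addresses the bytes are CA E7 97 11.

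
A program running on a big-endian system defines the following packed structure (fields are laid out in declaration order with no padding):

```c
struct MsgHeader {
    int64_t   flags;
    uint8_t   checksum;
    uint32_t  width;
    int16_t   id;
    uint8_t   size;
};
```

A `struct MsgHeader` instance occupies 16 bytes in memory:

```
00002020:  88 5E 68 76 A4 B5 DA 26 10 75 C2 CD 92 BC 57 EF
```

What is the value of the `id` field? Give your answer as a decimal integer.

-17321

`id` follows `flags` (8 B), `checksum` (1 B), `width` (4 B), so it starts at offset 8 + 1 + 4 = 13 and occupies 2 bytes.
Bytes at offsets 13..14: BC 57.
In big-endian order the high byte comes first in memory.
The bytes are already most-significant first: 0xBC57.
Top bit is set, so as a signed 16-bit value this is 0xBC57 − 2^16 = -17321.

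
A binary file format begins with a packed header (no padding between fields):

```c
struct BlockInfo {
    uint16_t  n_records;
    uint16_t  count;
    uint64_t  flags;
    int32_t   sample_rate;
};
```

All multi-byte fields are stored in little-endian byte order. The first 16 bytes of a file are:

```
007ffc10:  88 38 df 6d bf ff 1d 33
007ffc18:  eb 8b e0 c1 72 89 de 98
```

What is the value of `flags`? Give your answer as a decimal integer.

13970319886394458047

`flags` follows `n_records` (2 B), `count` (2 B), so it starts at offset 2 + 2 = 4 and occupies 8 bytes.
Bytes at offsets 4..11: BF FF 1D 33 EB 8B E0 C1.
In little-endian order the low byte comes first in memory.
Reassemble most-significant byte first: C1 E0 8B EB 33 1D FF BF → 0xC1E08BEB331DFFBF.
0xC1E08BEB331DFFBF = 13970319886394458047.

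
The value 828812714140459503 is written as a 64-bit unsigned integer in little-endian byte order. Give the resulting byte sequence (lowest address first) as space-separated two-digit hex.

828812714140459503 in hexadecimal, padded to 64 bits, is 0x0B8088C5B3AB61EF.
Split into bytes (most-significant first): 0B 80 88 C5 B3 AB 61 EF.
Little-endian stores the least-significant byte at the lowest address.
So at ascending addresses the bytes are EF 61 AB B3 C5 88 80 0B.

EF 61 AB B3 C5 88 80 0B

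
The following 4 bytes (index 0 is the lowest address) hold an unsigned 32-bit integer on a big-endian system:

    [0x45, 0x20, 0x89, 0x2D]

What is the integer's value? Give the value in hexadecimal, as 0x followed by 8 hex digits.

Big-endian: lowest address holds the most-significant byte.
The bytes are already most-significant first: 0x4520892D.

0x4520892D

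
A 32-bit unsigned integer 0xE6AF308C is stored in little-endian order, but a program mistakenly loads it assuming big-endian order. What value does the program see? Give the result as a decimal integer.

2352000998

Stored little-endian, the bytes at ascending addresses are 8C 30 AF E6.
Read back as big-endian, the last byte is least significant, giving 0x8C30AFE6.
0x8C30AFE6 = 2352000998.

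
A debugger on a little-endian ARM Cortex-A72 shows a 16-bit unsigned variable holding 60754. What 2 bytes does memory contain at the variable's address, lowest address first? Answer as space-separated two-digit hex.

52 ED

60754 in hexadecimal, padded to 16 bits, is 0xED52.
Split into bytes (most-significant first): ED 52.
Little-endian stores the least-significant byte at the lowest address.
So at ascending addresses the bytes are 52 ED.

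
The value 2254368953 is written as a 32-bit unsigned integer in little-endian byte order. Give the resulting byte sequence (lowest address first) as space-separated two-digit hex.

2254368953 in hexadecimal, padded to 32 bits, is 0x865EF0B9.
Split into bytes (most-significant first): 86 5E F0 B9.
Little-endian stores the least-significant byte at the lowest address.
So at ascending addresses the bytes are B9 F0 5E 86.

B9 F0 5E 86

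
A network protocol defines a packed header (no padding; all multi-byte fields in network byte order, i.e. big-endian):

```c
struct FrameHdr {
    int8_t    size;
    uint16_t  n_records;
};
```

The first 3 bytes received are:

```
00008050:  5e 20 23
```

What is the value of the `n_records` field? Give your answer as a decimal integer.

`n_records` follows `size` (1 byte), so it starts at byte offset 1 and occupies 2 bytes.
Bytes at offsets 1..2: 20 23.
Big-endian: lowest address holds the most-significant byte.
The bytes are already most-significant first: 0x2023.
0x2023 = 8227.

8227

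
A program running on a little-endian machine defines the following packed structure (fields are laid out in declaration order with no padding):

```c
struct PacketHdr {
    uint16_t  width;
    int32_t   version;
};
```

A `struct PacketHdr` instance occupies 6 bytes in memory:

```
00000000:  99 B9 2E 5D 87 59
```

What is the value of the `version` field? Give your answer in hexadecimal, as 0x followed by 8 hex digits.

`version` follows `width` (2 bytes), so it starts at byte offset 2 and occupies 4 bytes.
Bytes at offsets 2..5: 2E 5D 87 59.
Little-endian stores the least-significant byte at the lowest address.
Reassemble most-significant byte first: 59 87 5D 2E → 0x59875D2E.

0x59875D2E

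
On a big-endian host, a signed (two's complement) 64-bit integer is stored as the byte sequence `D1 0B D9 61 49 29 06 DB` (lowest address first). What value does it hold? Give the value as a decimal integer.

Big-endian: lowest address holds the most-significant byte.
The bytes are already most-significant first: 0xD10BD961492906DB.
Top bit is set, so as a signed 64-bit value this is 0xD10BD961492906DB − 2^64 = -3383371683176315173.

-3383371683176315173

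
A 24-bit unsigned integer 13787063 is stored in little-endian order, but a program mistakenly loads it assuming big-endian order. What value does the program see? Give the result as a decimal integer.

12017618

13787063 in 24-bit hexadecimal is 0xD25FB7.
Stored little-endian, the bytes at ascending addresses are B7 5F D2.
Read back as big-endian, the last byte is least significant, giving 0xB75FD2.
0xB75FD2 = 12017618.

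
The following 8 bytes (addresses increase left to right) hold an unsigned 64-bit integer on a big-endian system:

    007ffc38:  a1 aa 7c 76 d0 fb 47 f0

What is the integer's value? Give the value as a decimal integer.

Big-endian: lowest address holds the most-significant byte.
The bytes are already most-significant first: 0xA1AA7C76D0FB47F0.
0xA1AA7C76D0FB47F0 = 11649260235901323248.

11649260235901323248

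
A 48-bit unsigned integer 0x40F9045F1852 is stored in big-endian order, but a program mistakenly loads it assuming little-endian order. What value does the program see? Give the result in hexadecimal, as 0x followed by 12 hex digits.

0x52185F04F940

Stored big-endian, the bytes at ascending addresses are 40 F9 04 5F 18 52.
Read back as little-endian, the first byte is least significant, giving 0x52185F04F940.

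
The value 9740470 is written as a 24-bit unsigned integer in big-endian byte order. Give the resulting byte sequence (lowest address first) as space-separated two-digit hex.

9740470 in hexadecimal, padded to 24 bits, is 0x94A0B6.
Split into bytes (most-significant first): 94 A0 B6.
Big-endian stores the most-significant byte at the lowest address.
So the memory order matches the most-significant-first order: 94 A0 B6.

94 A0 B6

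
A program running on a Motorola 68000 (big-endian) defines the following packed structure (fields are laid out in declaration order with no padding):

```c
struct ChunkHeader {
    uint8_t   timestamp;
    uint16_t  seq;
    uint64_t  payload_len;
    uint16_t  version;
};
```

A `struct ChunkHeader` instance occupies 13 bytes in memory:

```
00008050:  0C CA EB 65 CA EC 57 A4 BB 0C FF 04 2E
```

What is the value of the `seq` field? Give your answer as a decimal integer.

`seq` follows `timestamp` (1 byte), so it starts at byte offset 1 and occupies 2 bytes.
Bytes at offsets 1..2: CA EB.
Big-endian: lowest address holds the most-significant byte.
The bytes are already most-significant first: 0xCAEB.
0xCAEB = 51947.

51947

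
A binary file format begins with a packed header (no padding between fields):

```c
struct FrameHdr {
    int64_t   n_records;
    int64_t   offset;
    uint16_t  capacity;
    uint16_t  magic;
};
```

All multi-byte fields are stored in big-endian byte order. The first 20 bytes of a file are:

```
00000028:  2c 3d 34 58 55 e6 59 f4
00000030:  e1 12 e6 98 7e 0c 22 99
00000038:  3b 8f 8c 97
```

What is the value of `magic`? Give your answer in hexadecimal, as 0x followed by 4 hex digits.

`magic` follows `n_records` (8 B), `offset` (8 B), `capacity` (2 B), so it starts at offset 8 + 8 + 2 = 18 and occupies 2 bytes.
Bytes at offsets 18..19: 8C 97.
In big-endian order the high byte comes first in memory.
The bytes are already most-significant first: 0x8C97.

0x8C97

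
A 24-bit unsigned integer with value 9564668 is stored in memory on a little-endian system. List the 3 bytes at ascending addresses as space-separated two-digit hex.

9564668 in hexadecimal, padded to 24 bits, is 0x91F1FC.
Split into bytes (most-significant first): 91 F1 FC.
Little-endian: lowest address holds the least-significant byte.
So at ascending addresses the bytes are FC F1 91.

FC F1 91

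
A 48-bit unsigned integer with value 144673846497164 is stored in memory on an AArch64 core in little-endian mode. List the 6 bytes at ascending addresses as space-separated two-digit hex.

144673846497164 in hexadecimal, padded to 48 bits, is 0x8394813A8F8C.
Split into bytes (most-significant first): 83 94 81 3A 8F 8C.
Little-endian: lowest address holds the least-significant byte.
So at ascending addresses the bytes are 8C 8F 3A 81 94 83.

8C 8F 3A 81 94 83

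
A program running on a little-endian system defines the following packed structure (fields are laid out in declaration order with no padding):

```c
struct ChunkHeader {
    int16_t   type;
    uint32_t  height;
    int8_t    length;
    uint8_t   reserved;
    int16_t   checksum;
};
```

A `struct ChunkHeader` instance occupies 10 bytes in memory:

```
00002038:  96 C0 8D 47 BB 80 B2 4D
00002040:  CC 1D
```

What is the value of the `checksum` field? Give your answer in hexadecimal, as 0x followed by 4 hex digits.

`checksum` follows `type` (2 B), `height` (4 B), `length` (1 B), `reserved` (1 B), so it starts at offset 2 + 4 + 1 + 1 = 8 and occupies 2 bytes.
Bytes at offsets 8..9: CC 1D.
Little-endian stores the least-significant byte at the lowest address.
Reassemble most-significant byte first: 1D CC → 0x1DCC.

0x1DCC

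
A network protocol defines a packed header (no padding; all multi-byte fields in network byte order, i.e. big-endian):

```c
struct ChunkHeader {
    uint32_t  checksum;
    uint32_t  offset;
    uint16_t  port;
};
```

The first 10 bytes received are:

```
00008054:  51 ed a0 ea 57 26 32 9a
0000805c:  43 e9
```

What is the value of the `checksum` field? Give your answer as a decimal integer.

`checksum` is the first field, at byte offset 0, occupying 4 bytes.
Bytes at offsets 0..3: 51 ED A0 EA.
Big-endian stores the most-significant byte at the lowest address.
The bytes are already most-significant first: 0x51EDA0EA.
0x51EDA0EA = 1374527722.

1374527722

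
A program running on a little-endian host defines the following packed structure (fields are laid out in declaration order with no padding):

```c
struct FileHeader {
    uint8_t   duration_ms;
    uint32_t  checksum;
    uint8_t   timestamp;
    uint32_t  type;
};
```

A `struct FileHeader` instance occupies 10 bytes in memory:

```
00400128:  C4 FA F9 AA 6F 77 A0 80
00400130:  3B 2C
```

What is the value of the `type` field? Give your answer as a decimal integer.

742097056

`type` follows `duration_ms` (1 B), `checksum` (4 B), `timestamp` (1 B), so it starts at offset 1 + 4 + 1 = 6 and occupies 4 bytes.
Bytes at offsets 6..9: A0 80 3B 2C.
In little-endian order the low byte comes first in memory.
Reassemble most-significant byte first: 2C 3B 80 A0 → 0x2C3B80A0.
0x2C3B80A0 = 742097056.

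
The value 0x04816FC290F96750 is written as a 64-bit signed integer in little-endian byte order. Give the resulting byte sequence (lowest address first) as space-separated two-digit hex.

Split into bytes (most-significant first): 04 81 6F C2 90 F9 67 50.
Little-endian: lowest address holds the least-significant byte.
So at ascending addresses the bytes are 50 67 F9 90 C2 6F 81 04.

50 67 F9 90 C2 6F 81 04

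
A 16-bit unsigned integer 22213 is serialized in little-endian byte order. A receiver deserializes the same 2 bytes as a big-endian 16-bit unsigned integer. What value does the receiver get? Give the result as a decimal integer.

22213 in 16-bit hexadecimal is 0x56C5.
Stored little-endian, the bytes at ascending addresses are C5 56.
Read back as big-endian, the last byte is least significant, giving 0xC556.
0xC556 = 50518.

50518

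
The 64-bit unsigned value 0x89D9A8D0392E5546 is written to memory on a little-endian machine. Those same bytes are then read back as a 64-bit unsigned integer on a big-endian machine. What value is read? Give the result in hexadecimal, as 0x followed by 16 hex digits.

Stored little-endian, the bytes at ascending addresses are 46 55 2E 39 D0 A8 D9 89.
Read back as big-endian, the last byte is least significant, giving 0x46552E39D0A8D989.

0x46552E39D0A8D989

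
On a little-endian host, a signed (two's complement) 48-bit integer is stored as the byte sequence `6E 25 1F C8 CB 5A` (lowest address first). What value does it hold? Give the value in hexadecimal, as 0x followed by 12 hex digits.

Little-endian: lowest address holds the least-significant byte.
Reassemble most-significant byte first: 5A CB C8 1F 25 6E → 0x5ACBC81F256E.

0x5ACBC81F256E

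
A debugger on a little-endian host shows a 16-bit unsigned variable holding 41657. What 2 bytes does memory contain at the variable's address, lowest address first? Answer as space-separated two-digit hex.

B9 A2

41657 in hexadecimal, padded to 16 bits, is 0xA2B9.
Split into bytes (most-significant first): A2 B9.
Little-endian: lowest address holds the least-significant byte.
So at ascending addresses the bytes are B9 A2.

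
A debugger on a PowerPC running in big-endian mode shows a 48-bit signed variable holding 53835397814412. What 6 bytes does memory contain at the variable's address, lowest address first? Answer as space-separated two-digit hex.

30 F6 87 C3 58 8C

53835397814412 in hexadecimal, padded to 48 bits, is 0x30F687C3588C.
Split into bytes (most-significant first): 30 F6 87 C3 58 8C.
Big-endian stores the most-significant byte at the lowest address.
So the memory order matches the most-significant-first order: 30 F6 87 C3 58 8C.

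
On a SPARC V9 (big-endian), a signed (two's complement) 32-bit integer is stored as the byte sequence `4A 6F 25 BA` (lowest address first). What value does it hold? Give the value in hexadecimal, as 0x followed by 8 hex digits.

Big-endian stores the most-significant byte at the lowest address.
The bytes are already most-significant first: 0x4A6F25BA.

0x4A6F25BA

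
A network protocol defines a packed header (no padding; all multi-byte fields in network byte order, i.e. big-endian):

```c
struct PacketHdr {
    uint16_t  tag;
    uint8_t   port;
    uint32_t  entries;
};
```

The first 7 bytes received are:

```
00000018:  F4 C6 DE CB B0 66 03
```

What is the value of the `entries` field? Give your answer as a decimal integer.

3417335299

`entries` follows `tag` (2 B), `port` (1 B), so it starts at offset 2 + 1 = 3 and occupies 4 bytes.
Bytes at offsets 3..6: CB B0 66 03.
Big-endian stores the most-significant byte at the lowest address.
The bytes are already most-significant first: 0xCBB06603.
0xCBB06603 = 3417335299.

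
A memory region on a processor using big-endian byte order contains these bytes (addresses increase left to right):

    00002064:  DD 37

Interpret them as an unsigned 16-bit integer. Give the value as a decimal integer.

56631

Big-endian: lowest address holds the most-significant byte.
The bytes are already most-significant first: 0xDD37.
0xDD37 = 56631.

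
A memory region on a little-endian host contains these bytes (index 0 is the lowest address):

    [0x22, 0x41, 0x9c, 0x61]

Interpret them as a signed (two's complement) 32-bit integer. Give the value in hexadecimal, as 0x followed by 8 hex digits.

Little-endian stores the least-significant byte at the lowest address.
Reassemble most-significant byte first: 61 9C 41 22 → 0x619C4122.

0x619C4122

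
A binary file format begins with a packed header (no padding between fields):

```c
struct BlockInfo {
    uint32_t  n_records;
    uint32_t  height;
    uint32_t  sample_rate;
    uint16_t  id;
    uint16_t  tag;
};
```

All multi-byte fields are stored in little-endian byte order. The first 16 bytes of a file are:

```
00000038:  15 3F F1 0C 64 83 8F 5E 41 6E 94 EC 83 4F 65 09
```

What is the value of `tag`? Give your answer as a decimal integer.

2405

`tag` follows `n_records` (4 B), `height` (4 B), `sample_rate` (4 B), `id` (2 B), so it starts at offset 4 + 4 + 4 + 2 = 14 and occupies 2 bytes.
Bytes at offsets 14..15: 65 09.
Little-endian stores the least-significant byte at the lowest address.
Reassemble most-significant byte first: 09 65 → 0x0965.
0x0965 = 2405.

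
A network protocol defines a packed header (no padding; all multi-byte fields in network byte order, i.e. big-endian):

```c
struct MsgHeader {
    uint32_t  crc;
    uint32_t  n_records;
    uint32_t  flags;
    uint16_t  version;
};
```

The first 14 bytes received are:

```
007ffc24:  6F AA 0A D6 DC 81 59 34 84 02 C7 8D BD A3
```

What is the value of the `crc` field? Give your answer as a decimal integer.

1873414870

`crc` is the first field, at byte offset 0, occupying 4 bytes.
Bytes at offsets 0..3: 6F AA 0A D6.
Big-endian: lowest address holds the most-significant byte.
The bytes are already most-significant first: 0x6FAA0AD6.
0x6FAA0AD6 = 1873414870.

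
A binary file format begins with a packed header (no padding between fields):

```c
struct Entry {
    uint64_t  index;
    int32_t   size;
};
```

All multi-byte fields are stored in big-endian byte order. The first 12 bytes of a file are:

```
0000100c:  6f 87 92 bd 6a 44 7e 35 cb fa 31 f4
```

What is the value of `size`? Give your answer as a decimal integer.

-872795660

`size` follows `index` (8 bytes), so it starts at byte offset 8 and occupies 4 bytes.
Bytes at offsets 8..11: CB FA 31 F4.
Big-endian: lowest address holds the most-significant byte.
The bytes are already most-significant first: 0xCBFA31F4.
Top bit is set, so as a signed 32-bit value this is 0xCBFA31F4 − 2^32 = -872795660.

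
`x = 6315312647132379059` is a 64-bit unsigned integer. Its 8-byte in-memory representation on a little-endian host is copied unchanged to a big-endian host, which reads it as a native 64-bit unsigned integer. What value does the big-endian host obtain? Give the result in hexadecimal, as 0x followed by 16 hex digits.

0xB377DB81647FA457

6315312647132379059 in 64-bit hexadecimal is 0x57A47F6481DB77B3.
Stored little-endian, the bytes at ascending addresses are B3 77 DB 81 64 7F A4 57.
Read back as big-endian, the last byte is least significant, giving 0xB377DB81647FA457.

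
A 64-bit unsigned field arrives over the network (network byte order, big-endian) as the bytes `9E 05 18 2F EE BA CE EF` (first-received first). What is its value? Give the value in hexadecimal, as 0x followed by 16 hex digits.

Big-endian stores the most-significant byte at the lowest address.
The bytes are already most-significant first: 0x9E05182FEEBACEEF.

0x9E05182FEEBACEEF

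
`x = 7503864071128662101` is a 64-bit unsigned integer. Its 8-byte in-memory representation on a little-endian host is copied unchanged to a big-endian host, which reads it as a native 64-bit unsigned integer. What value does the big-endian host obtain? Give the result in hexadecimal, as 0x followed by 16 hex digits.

7503864071128662101 in 64-bit hexadecimal is 0x6823149D9270C055.
Stored little-endian, the bytes at ascending addresses are 55 C0 70 92 9D 14 23 68.
Read back as big-endian, the last byte is least significant, giving 0x55C070929D142368.

0x55C070929D142368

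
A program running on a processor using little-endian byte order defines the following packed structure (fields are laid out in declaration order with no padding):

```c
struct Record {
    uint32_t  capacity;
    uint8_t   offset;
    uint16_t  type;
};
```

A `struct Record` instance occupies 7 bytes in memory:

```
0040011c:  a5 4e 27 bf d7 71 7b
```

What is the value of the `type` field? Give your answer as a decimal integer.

31601

`type` follows `capacity` (4 B), `offset` (1 B), so it starts at offset 4 + 1 = 5 and occupies 2 bytes.
Bytes at offsets 5..6: 71 7B.
Little-endian stores the least-significant byte at the lowest address.
Reassemble most-significant byte first: 7B 71 → 0x7B71.
0x7B71 = 31601.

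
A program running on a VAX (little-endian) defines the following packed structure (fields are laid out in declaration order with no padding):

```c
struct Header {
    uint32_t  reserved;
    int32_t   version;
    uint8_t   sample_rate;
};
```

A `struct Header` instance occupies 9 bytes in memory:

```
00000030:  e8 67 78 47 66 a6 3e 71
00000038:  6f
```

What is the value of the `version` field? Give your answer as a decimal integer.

`version` follows `reserved` (4 bytes), so it starts at byte offset 4 and occupies 4 bytes.
Bytes at offsets 4..7: 66 A6 3E 71.
In little-endian order the low byte comes first in memory.
Reassemble most-significant byte first: 71 3E A6 66 → 0x713EA666.
0x713EA666 = 1899931238.

1899931238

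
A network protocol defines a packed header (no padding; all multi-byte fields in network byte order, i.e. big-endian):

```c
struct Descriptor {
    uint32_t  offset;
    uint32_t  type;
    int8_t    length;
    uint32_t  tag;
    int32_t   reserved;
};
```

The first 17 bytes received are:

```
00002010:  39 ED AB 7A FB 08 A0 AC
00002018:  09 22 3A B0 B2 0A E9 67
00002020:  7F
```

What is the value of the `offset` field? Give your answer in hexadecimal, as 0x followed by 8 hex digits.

`offset` is the first field, at byte offset 0, occupying 4 bytes.
Bytes at offsets 0..3: 39 ED AB 7A.
Big-endian: lowest address holds the most-significant byte.
The bytes are already most-significant first: 0x39EDAB7A.

0x39EDAB7A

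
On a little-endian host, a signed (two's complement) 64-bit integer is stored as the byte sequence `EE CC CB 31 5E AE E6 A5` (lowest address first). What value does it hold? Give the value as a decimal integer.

In little-endian order the low byte comes first in memory.
Reassemble most-significant byte first: A5 E6 AE 5E 31 CB CC EE → 0xA5E6AE5E31CBCCEE.
Top bit is set, so as a signed 64-bit value this is 0xA5E6AE5E31CBCCEE − 2^64 = -6492310093222392594.

-6492310093222392594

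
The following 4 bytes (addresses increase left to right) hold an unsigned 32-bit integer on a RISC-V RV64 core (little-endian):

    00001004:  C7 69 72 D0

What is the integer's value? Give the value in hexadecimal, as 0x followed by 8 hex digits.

Little-endian stores the least-significant byte at the lowest address.
Reassemble most-significant byte first: D0 72 69 C7 → 0xD07269C7.

0xD07269C7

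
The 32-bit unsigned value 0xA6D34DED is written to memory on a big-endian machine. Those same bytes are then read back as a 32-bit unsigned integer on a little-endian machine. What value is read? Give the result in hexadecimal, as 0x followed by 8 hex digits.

0xED4DD3A6

Stored big-endian, the bytes at ascending addresses are A6 D3 4D ED.
Read back as little-endian, the first byte is least significant, giving 0xED4DD3A6.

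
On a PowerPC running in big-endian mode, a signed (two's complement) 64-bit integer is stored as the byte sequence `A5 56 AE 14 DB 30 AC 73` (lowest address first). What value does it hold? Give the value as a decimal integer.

Big-endian: lowest address holds the most-significant byte.
The bytes are already most-significant first: 0xA556AE14DB30AC73.
Top bit is set, so as a signed 64-bit value this is 0xA556AE14DB30AC73 − 2^64 = -6532842804854346637.

-6532842804854346637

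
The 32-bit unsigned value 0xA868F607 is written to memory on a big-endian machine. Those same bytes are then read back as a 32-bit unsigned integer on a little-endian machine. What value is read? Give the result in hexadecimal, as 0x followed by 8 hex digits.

0x07F668A8

Stored big-endian, the bytes at ascending addresses are A8 68 F6 07.
Read back as little-endian, the first byte is least significant, giving 0x07F668A8.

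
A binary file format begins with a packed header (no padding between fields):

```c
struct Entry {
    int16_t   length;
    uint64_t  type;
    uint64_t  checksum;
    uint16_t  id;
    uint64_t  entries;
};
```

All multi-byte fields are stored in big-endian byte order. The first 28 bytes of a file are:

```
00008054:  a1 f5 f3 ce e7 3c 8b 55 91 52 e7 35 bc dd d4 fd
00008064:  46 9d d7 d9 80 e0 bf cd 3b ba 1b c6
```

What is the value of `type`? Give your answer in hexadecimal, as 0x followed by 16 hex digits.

0xF3CEE73C8B559152

`type` follows `length` (2 bytes), so it starts at byte offset 2 and occupies 8 bytes.
Bytes at offsets 2..9: F3 CE E7 3C 8B 55 91 52.
Big-endian: lowest address holds the most-significant byte.
The bytes are already most-significant first: 0xF3CEE73C8B559152.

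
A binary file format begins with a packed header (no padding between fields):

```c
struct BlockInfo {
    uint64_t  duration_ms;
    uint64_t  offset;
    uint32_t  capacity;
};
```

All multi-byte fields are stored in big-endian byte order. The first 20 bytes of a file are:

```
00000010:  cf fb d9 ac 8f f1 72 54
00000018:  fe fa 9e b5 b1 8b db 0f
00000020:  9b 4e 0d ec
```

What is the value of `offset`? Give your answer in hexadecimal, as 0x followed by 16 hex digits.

0xFEFA9EB5B18BDB0F

`offset` follows `duration_ms` (8 bytes), so it starts at byte offset 8 and occupies 8 bytes.
Bytes at offsets 8..15: FE FA 9E B5 B1 8B DB 0F.
Big-endian stores the most-significant byte at the lowest address.
The bytes are already most-significant first: 0xFEFA9EB5B18BDB0F.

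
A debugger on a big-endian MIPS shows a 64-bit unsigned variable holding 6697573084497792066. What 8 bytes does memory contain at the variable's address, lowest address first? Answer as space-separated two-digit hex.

5C F2 8F 3C 2E B5 4C 42

6697573084497792066 in hexadecimal, padded to 64 bits, is 0x5CF28F3C2EB54C42.
Split into bytes (most-significant first): 5C F2 8F 3C 2E B5 4C 42.
Big-endian: lowest address holds the most-significant byte.
So the memory order matches the most-significant-first order: 5C F2 8F 3C 2E B5 4C 42.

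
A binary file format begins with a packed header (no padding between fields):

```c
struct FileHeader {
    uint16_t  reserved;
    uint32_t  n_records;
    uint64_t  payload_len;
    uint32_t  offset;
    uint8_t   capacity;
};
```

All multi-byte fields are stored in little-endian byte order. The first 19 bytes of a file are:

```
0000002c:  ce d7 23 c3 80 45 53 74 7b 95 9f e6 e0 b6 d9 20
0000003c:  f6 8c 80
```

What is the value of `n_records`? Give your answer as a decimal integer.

`n_records` follows `reserved` (2 bytes), so it starts at byte offset 2 and occupies 4 bytes.
Bytes at offsets 2..5: 23 C3 80 45.
Little-endian stores the least-significant byte at the lowest address.
Reassemble most-significant byte first: 45 80 C3 23 → 0x4580C323.
0x4580C323 = 1166066467.

1166066467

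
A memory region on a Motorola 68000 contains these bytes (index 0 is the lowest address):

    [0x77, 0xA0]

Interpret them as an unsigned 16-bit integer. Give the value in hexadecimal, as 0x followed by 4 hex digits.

0x77A0

Big-endian: lowest address holds the most-significant byte.
The bytes are already most-significant first: 0x77A0.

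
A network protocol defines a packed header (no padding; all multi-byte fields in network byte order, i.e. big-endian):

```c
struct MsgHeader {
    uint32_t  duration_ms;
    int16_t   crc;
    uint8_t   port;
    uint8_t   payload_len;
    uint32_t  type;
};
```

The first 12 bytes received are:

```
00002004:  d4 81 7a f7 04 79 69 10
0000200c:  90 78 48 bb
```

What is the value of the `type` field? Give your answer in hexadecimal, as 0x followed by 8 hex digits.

0x907848BB

`type` follows `duration_ms` (4 B), `crc` (2 B), `port` (1 B), `payload_len` (1 B), so it starts at offset 4 + 2 + 1 + 1 = 8 and occupies 4 bytes.
Bytes at offsets 8..11: 90 78 48 BB.
In big-endian order the high byte comes first in memory.
The bytes are already most-significant first: 0x907848BB.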